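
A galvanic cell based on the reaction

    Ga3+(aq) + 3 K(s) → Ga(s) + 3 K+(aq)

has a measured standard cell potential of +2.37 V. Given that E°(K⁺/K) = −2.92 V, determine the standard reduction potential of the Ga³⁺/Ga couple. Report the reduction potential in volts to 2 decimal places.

−0.55 V

In the reaction as written the Ga³⁺/Ga couple is reduced (cathode) and K⁺/K is oxidized (anode), so E°cell = E°(Ga³⁺/Ga) − E°(K⁺/K).
E°(Ga³⁺/Ga) = E°cell + E°(anode) = +2.37 + (−2.92) = −0.55 V.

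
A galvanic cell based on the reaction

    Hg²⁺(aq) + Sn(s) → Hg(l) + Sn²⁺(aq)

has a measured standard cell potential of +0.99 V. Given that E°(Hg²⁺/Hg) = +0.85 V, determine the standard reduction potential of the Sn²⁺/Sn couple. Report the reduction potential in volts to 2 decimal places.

−0.14 V

In the reaction as written the Hg²⁺/Hg couple is reduced (cathode) and Sn²⁺/Sn is oxidized (anode), so E°cell = E°(Hg²⁺/Hg) − E°(Sn²⁺/Sn).
E°(Sn²⁺/Sn) = E°(cathode) − E°cell = +0.85 − (+0.99) = −0.14 V.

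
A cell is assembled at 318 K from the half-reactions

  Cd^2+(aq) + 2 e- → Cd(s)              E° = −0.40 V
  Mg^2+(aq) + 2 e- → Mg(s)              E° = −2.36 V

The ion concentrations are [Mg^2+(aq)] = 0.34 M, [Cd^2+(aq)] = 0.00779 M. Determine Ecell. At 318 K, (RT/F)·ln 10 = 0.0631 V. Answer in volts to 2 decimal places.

The Cd²⁺/Cd couple has the more positive E°, so it is the cathode; Mg²⁺/Mg is the anode.
The standard potential is −0.40 − (−2.36) = +1.96 V and the balanced reaction transfers n = 2 electrons.
The balanced reaction is Cd^2+(aq) + Mg(s) → Cd(s) + Mg^2+(aq), so Q = [Mg^2+(aq)] / [Cd^2+(aq)] = 43.6 and log Q = 1.640.
E = E° − (0.0631/n)·log Q = +1.96 − (0.0631/2)(1.640) = +1.91 V.

+1.91 V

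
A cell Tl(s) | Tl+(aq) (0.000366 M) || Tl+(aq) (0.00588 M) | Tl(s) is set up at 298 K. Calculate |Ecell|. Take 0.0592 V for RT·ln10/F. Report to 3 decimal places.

0.071 V

For a concentration cell E°cell = 0, since both electrodes use the same couple.
The compartment with the higher Tl+(aq) concentration (0.00588 M) acts as the cathode; ions are reduced there and produced at the dilute (0.000366 M) anode.
With n = 1, Ecell = −(0.0592/1)·log([dilute]/[conc]) = −(0.0592/1)·log(0.000366/0.00588) = +0.071 V.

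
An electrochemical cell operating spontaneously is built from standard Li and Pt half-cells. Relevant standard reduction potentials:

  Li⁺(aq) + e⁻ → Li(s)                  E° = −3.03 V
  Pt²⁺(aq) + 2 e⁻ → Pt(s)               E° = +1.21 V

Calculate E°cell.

+4.24 V

The Pt²⁺/Pt couple has the higher E°, so Pt ion is reduced (cathode) and Li is oxidized (anode).
E°cell = E°(cathode) − E°(anode) = +1.21 − (−3.03) = +4.24 V.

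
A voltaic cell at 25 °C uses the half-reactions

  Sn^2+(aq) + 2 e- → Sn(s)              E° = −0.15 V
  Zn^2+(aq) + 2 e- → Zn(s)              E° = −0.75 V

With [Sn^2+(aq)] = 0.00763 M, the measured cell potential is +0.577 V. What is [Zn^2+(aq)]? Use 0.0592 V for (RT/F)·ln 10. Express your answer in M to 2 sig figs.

0.046 M

Sn²⁺/Sn is the cathode (higher E°); E°cell = −0.15 − (−0.75) = +0.60 V with n = 2.
Since E = E° − (0.0592/n)·log Q, log Q = n(E° − E)/0.0592 = 0.777.
The balanced reaction is Sn^2+(aq) + Zn(s) → Sn(s) + Zn^2+(aq), so Q = [Zn^2+(aq)] / [Sn^2+(aq)].
Substituting the known concentrations and solving, log [Zn^2+(aq)] = −1.340 and [Zn^2+(aq)] = 0.046 M.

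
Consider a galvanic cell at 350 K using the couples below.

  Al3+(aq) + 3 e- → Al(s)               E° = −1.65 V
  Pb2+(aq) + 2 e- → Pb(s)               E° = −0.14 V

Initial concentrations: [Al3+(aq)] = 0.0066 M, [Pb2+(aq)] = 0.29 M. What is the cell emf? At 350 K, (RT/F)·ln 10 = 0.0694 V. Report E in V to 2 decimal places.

Since E°(Pb²⁺/Pb) > E°(Al³⁺/Al), Pb²⁺/Pb serves as the cathode.
E°cell = −0.14 − (−1.65) = +1.51 V, with n = 6 electrons transferred.
Balancing gives 3 Pb2+(aq) + 2 Al(s) → 3 Pb(s) + 2 Al3+(aq); hence Q = [Al3+(aq)]^2 / [Pb2+(aq)]^3 = 0.00179 (log Q = −2.748).
Applying E = E° − (RT ln10/nF)·log Q gives +1.51 − (0.0694/6)(−2.748) = +1.54 V.

+1.54 V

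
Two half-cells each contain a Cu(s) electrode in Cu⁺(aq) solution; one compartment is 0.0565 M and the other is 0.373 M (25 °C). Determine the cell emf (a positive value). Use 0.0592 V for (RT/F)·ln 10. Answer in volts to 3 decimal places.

0.049 V

For a concentration cell E°cell = 0, since both electrodes use the same couple.
The compartment with the higher Cu⁺(aq) concentration (0.373 M) acts as the cathode; ions are reduced there and produced at the dilute (0.0565 M) anode.
With n = 1, Ecell = −(0.0592/1)·log([dilute]/[conc]) = −(0.0592/1)·log(0.0565/0.373) = +0.049 V.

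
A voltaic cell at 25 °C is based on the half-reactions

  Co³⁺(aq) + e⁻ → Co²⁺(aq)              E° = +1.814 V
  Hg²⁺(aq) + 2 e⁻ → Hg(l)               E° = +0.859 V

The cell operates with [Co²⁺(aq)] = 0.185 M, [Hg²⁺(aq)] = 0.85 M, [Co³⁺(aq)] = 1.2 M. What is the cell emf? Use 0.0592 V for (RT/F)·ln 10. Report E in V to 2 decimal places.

+1.01 V

Co³⁺/Co²⁺ is reduced (cathode, E° = +1.814 V) and Hg²⁺/Hg is oxidized (anode).
The standard potential is +1.814 − (+0.859) = +0.955 V and the balanced reaction transfers n = 2 electrons.
For the overall reaction 2 Co³⁺(aq) + Hg(l) → 2 Co²⁺(aq) + Hg²⁺(aq), Q = ([Co²⁺(aq)]^2·[Hg²⁺(aq)]) / [Co³⁺(aq)]^2 = 0.0202, giving log Q = −1.695.
By the Nernst equation, E = +0.955 − (0.0592/2)·(−1.695) = +1.01 V.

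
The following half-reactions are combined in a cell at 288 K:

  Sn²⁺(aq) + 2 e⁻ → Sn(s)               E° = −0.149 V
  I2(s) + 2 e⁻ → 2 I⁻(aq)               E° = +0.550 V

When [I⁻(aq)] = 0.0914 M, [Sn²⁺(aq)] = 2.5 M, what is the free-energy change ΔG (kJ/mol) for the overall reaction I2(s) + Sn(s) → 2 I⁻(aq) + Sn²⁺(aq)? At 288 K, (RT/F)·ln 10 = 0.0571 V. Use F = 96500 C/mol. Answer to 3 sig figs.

The standard cell potential is +0.550 − (−0.149) = +0.699 V, with n = 2 electrons in the balanced equation.
Here Q = [I⁻(aq)]^2·[Sn²⁺(aq)] = 0.0209 (log Q = −1.680), giving E = +0.699 − (0.0571/2)·(−1.680) = +0.7470 V.
Finally ΔG = −nFE = −(2)(96500 C/mol)(+0.7470 V) = −144 kJ/mol.

−144 kJ/mol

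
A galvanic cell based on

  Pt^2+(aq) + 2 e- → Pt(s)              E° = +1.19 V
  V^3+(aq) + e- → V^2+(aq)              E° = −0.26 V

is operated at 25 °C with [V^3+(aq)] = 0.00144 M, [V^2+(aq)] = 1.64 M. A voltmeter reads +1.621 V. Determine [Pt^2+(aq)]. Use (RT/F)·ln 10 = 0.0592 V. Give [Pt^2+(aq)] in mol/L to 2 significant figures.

The Pt²⁺/Pt couple has the larger reduction potential, so it is the cathode: E°cell = +1.19 − (−0.26) = +1.45 V and n = 2.
Since E = E° − (0.0592/n)·log Q, log Q = n(E° − E)/0.0592 = −5.777.
For Pt^2+(aq) + 2 V^2+(aq) → Pt(s) + 2 V^3+(aq), the reaction quotient is Q = [V^3+(aq)]^2 / ([Pt^2+(aq)]·[V^2+(aq)]^2).
Isolating [Pt^2+(aq)] in Q = 10^{−5.777} yields log [Pt^2+(aq)] = −0.336, i.e. 0.46 M.

0.46 M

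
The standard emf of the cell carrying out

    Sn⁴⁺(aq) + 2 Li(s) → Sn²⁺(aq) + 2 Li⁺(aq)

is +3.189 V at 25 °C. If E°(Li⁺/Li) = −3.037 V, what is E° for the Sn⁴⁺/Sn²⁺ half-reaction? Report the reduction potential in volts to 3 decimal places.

+0.152 V

In the reaction as written the Sn⁴⁺/Sn²⁺ couple is reduced (cathode) and Li⁺/Li is oxidized (anode), so E°cell = E°(Sn⁴⁺/Sn²⁺) − E°(Li⁺/Li).
E°(Sn⁴⁺/Sn²⁺) = E°cell + E°(anode) = +3.189 + (−3.037) = +0.152 V.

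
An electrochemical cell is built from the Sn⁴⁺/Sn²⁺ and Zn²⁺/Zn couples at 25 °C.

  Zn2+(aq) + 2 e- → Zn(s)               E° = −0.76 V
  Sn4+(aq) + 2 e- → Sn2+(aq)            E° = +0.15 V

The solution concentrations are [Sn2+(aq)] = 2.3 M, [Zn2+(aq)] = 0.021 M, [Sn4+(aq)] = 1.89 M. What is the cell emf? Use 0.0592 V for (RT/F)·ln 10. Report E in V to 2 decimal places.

Sn⁴⁺/Sn²⁺ is reduced (cathode, E° = +0.15 V) and Zn²⁺/Zn is oxidized (anode).
E°cell = E°cat − E°an = +0.15 − (−0.76) = +0.91 V; n = 2.
Balancing gives Sn4+(aq) + Zn(s) → Sn2+(aq) + Zn2+(aq); hence Q = ([Sn2+(aq)]·[Zn2+(aq)]) / [Sn4+(aq)] = 0.0256 (log Q = −1.593).
E = E° − (0.0592/n)·log Q = +0.91 − (0.0592/2)(−1.593) = +0.96 V.

+0.96 V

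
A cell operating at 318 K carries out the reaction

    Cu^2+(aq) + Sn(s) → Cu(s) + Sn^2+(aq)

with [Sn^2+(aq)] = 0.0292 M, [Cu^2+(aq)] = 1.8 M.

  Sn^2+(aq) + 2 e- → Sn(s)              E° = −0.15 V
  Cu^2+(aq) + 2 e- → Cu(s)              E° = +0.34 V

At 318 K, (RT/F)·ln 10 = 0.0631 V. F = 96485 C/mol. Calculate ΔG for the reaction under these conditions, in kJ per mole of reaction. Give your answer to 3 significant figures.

−105 kJ/mol

With Cu²⁺/Cu reduced at the cathode, E°cell = +0.34 − (−0.15) = +0.49 V and n = 2.
The reaction quotient is [Sn^2+(aq)] / [Cu^2+(aq)] = 0.0162; by Nernst, E = +0.49 − (0.0631/2)(−1.790) = +0.5465 V.
Then ΔG = −nFE = −2 × 96485 × +0.5465 J/mol = −105 kJ/mol.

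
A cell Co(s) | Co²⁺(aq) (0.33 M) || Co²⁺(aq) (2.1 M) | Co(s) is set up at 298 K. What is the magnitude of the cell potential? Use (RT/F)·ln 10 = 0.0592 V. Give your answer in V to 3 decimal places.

For a concentration cell E°cell = 0, since both electrodes use the same couple.
The compartment with the higher Co²⁺(aq) concentration (2.1 M) acts as the cathode; ions are reduced there and produced at the dilute (0.33 M) anode.
With n = 2, Ecell = −(0.0592/2)·log([dilute]/[conc]) = −(0.0592/2)·log(0.33/2.1) = +0.024 V.

0.024 V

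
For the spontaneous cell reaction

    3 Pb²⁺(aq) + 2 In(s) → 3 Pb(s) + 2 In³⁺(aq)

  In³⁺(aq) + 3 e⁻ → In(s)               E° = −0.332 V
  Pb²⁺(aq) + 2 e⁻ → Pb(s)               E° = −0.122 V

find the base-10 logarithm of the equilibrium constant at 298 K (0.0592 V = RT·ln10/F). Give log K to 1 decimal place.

log K = 21.3

The Pb²⁺/Pb couple is reduced (cathode); E°cell = −0.122 − (−0.332) = +0.210 V with n = 6.
At equilibrium E = 0, so log K = nE°cell / 0.0592 = (6)(+0.210) / 0.0592 = 21.3.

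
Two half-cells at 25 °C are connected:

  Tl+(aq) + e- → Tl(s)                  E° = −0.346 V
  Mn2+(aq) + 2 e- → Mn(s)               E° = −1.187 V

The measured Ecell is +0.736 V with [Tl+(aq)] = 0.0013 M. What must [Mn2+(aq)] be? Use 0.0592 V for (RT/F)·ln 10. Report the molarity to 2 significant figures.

With Tl⁺/Tl at the cathode and Mn²⁺/Mn at the anode, E°cell = −0.346 − (−1.187) = +0.841 V (n = 2).
Rearranging E = E° − (0.0592/n)·log Q gives log Q = 2(+0.841 − (+0.736))/0.0592 = 3.547.
Balancing electrons gives 2 Tl+(aq) + Mn(s) → 2 Tl(s) + Mn2+(aq); thus Q = [Mn2+(aq)] / [Tl+(aq)]^2.
Isolating [Mn2+(aq)] in Q = 10^{3.547} yields log [Mn2+(aq)] = −2.225, i.e. 0.0060 M.

0.0060 M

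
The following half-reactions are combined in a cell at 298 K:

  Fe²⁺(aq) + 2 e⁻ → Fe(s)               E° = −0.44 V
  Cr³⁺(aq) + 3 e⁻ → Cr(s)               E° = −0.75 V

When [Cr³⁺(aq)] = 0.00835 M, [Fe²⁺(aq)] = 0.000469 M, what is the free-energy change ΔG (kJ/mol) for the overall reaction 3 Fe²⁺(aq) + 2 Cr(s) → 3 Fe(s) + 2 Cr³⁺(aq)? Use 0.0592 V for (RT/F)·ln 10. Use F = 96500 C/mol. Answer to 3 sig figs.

The standard cell potential is −0.44 − (−0.75) = +0.31 V, with n = 6 electrons in the balanced equation.
Here Q = [Cr³⁺(aq)]^2 / [Fe²⁺(aq)]^3 = 6.76×10^5 (log Q = 5.830), giving E = +0.31 − (0.0592/6)·(5.830) = +0.2525 V.
Finally ΔG = −nFE = −(6)(96500 C/mol)(+0.2525 V) = −146 kJ/mol.

−146 kJ/mol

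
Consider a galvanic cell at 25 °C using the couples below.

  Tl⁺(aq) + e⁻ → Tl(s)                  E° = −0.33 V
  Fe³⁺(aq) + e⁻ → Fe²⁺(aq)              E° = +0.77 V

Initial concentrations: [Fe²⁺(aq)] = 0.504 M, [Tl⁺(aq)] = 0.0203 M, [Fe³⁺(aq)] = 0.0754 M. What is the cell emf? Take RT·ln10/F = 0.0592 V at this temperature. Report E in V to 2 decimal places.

+1.15 V

Fe³⁺/Fe²⁺ is reduced (cathode, E° = +0.77 V) and Tl⁺/Tl is oxidized (anode).
E°cell = +0.77 − (−0.33) = +1.10 V, with n = 1 electron transferred.
For the overall reaction Fe³⁺(aq) + Tl(s) → Fe²⁺(aq) + Tl⁺(aq), Q = ([Fe²⁺(aq)]·[Tl⁺(aq)]) / [Fe³⁺(aq)] = 0.136, giving log Q = −0.867.
By the Nernst equation, E = +1.10 − (0.0592/1)·(−0.867) = +1.15 V.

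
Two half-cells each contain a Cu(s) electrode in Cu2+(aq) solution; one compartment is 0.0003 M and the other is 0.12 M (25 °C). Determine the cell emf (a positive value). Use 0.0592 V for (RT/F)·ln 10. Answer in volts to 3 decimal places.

0.077 V

For a concentration cell E°cell = 0, since both electrodes use the same couple.
The compartment with the higher Cu2+(aq) concentration (0.12 M) acts as the cathode; ions are reduced there and produced at the dilute (0.0003 M) anode.
With n = 2, Ecell = −(0.0592/2)·log([dilute]/[conc]) = −(0.0592/2)·log(0.0003/0.12) = +0.077 V.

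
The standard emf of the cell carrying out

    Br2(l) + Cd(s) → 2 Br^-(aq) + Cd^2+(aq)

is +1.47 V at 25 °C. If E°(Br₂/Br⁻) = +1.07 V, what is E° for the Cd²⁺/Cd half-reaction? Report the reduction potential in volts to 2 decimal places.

−0.40 V

In the reaction as written the Br₂/Br⁻ couple is reduced (cathode) and Cd²⁺/Cd is oxidized (anode), so E°cell = E°(Br₂/Br⁻) − E°(Cd²⁺/Cd).
E°(Cd²⁺/Cd) = E°(cathode) − E°cell = +1.07 − (+1.47) = −0.40 V.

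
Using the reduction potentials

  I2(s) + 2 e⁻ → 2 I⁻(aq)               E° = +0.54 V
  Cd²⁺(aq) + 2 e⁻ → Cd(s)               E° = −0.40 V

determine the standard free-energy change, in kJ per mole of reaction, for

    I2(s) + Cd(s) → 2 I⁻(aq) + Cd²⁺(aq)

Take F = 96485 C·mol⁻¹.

In the reaction as written I2(s) is reduced, so the I₂/I⁻ couple is the cathode and Cd²⁺/Cd is the anode.
E°cell = +0.54 − (−0.40) = +0.94 V; balancing electrons gives n = 2.
ΔG° = −nFE°cell = −(2)(96485)(+0.94) J/mol = −181 kJ/mol.

−181 kJ/mol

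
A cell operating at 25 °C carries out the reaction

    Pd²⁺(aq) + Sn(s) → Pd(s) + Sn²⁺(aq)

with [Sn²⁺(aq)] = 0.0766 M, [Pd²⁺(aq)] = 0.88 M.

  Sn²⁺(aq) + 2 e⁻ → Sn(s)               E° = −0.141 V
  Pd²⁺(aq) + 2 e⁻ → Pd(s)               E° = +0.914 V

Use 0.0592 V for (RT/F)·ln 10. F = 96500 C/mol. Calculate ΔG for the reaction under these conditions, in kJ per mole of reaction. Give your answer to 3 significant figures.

−210 kJ/mol

The standard cell potential is +0.914 − (−0.141) = +1.055 V, with n = 2 electrons in the balanced equation.
The reaction quotient is [Sn²⁺(aq)] / [Pd²⁺(aq)] = 0.087; by Nernst, E = +1.055 − (0.0592/2)(−1.060) = +1.0864 V.
Finally ΔG = −nFE = −(2)(96500 C/mol)(+1.0864 V) = −210 kJ/mol.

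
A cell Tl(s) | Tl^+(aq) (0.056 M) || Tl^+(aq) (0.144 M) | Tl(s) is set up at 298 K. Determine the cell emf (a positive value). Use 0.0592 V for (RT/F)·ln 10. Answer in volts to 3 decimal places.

0.024 V

For a concentration cell E°cell = 0, since both electrodes use the same couple.
The compartment with the higher Tl^+(aq) concentration (0.144 M) acts as the cathode; ions are reduced there and produced at the dilute (0.056 M) anode.
With n = 1, Ecell = −(0.0592/1)·log([dilute]/[conc]) = −(0.0592/1)·log(0.056/0.144) = +0.024 V.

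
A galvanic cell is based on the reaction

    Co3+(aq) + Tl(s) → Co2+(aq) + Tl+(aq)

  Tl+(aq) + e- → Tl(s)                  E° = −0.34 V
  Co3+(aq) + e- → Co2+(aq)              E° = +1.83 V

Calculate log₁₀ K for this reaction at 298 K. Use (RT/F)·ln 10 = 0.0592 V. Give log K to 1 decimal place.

The Co³⁺/Co²⁺ couple is reduced (cathode); E°cell = +1.83 − (−0.34) = +2.17 V with n = 1.
At equilibrium E = 0, so log K = nE°cell / 0.0592 = (1)(+2.17) / 0.0592 = 36.7.

log K = 36.7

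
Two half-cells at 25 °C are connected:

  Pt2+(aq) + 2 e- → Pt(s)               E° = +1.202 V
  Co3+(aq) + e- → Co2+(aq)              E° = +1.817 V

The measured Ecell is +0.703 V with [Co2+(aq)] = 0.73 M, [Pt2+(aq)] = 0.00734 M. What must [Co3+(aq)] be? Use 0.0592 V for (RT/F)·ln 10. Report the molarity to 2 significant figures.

1.9 M

The Co³⁺/Co²⁺ couple has the larger reduction potential, so it is the cathode: E°cell = +1.817 − (+1.202) = +0.615 V and n = 2.
Since E = E° − (0.0592/n)·log Q, log Q = n(E° − E)/0.0592 = −2.973.
Balancing electrons gives 2 Co3+(aq) + Pt(s) → 2 Co2+(aq) + Pt2+(aq); thus Q = ([Co2+(aq)]^2·[Pt2+(aq)]) / [Co3+(aq)]^2.
Solving for the unknown gives log [Co3+(aq)] = 0.283, so [Co3+(aq)] ≈ 1.9 M.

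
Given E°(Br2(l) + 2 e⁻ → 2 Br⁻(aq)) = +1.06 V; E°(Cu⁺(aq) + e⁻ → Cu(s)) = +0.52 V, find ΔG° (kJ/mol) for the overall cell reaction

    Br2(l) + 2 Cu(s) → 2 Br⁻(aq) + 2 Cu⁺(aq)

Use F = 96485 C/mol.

In the reaction as written Br2(l) is reduced, so the Br₂/Br⁻ couple is the cathode and Cu⁺/Cu is the anode.
E°cell = +1.06 − (+0.52) = +0.54 V; balancing electrons gives n = 2.
ΔG° = −nFE°cell = −(2)(96485)(+0.54) J/mol = −104 kJ/mol.

−104 kJ/mol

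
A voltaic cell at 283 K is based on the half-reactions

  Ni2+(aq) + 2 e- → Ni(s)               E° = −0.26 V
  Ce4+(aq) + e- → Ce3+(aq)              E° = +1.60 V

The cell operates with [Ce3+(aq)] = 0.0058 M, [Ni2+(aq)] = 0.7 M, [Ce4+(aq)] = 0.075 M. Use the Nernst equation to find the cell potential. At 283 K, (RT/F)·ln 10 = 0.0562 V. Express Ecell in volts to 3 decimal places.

Ce⁴⁺/Ce³⁺ is reduced (cathode, E° = +1.60 V) and Ni²⁺/Ni is oxidized (anode).
E°cell = E°cat − E°an = +1.60 − (−0.26) = +1.86 V; n = 2.
Balancing gives 2 Ce4+(aq) + Ni(s) → 2 Ce3+(aq) + Ni2+(aq); hence Q = ([Ce3+(aq)]^2·[Ni2+(aq)]) / [Ce4+(aq)]^2 = 0.00419 (log Q = −2.378).
E = E° − (0.0562/n)·log Q = +1.86 − (0.0562/2)(−2.378) = +1.927 V.

+1.927 V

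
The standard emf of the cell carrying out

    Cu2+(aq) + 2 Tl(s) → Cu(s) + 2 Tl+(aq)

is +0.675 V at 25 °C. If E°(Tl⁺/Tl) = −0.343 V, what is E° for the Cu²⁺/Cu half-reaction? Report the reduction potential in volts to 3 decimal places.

+0.332 V

In the reaction as written the Cu²⁺/Cu couple is reduced (cathode) and Tl⁺/Tl is oxidized (anode), so E°cell = E°(Cu²⁺/Cu) − E°(Tl⁺/Tl).
E°(Cu²⁺/Cu) = E°cell + E°(anode) = +0.675 + (−0.343) = +0.332 V.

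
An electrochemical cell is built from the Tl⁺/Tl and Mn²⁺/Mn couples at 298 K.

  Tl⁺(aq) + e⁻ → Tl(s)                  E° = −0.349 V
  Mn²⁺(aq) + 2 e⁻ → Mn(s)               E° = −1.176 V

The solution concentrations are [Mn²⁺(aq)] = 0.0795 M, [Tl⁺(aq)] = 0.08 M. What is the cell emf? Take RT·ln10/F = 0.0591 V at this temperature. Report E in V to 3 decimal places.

+0.795 V

Since E°(Tl⁺/Tl) > E°(Mn²⁺/Mn), Tl⁺/Tl serves as the cathode.
The standard potential is −0.349 − (−1.176) = +0.827 V and the balanced reaction transfers n = 2 electrons.
For the overall reaction 2 Tl⁺(aq) + Mn(s) → 2 Tl(s) + Mn²⁺(aq), Q = [Mn²⁺(aq)] / [Tl⁺(aq)]^2 = 12.4, giving log Q = 1.094.
By the Nernst equation, E = +0.827 − (0.0591/2)·(1.094) = +0.795 V.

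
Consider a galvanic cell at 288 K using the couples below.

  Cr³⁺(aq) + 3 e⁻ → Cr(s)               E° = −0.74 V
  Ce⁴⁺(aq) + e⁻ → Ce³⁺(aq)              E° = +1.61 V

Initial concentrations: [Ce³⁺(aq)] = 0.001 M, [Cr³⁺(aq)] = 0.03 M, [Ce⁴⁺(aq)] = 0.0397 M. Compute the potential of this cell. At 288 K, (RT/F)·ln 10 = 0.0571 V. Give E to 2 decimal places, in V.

Since E°(Ce⁴⁺/Ce³⁺) > E°(Cr³⁺/Cr), Ce⁴⁺/Ce³⁺ serves as the cathode.
E°cell = +1.61 − (−0.74) = +2.35 V, with n = 3 electrons transferred.
Balancing gives 3 Ce⁴⁺(aq) + Cr(s) → 3 Ce³⁺(aq) + Cr³⁺(aq); hence Q = ([Ce³⁺(aq)]^3·[Cr³⁺(aq)]) / [Ce⁴⁺(aq)]^3 = 4.79×10^−7 (log Q = −6.319).
E = E° − (0.0571/n)·log Q = +2.35 − (0.0571/3)(−6.319) = +2.47 V.

+2.47 V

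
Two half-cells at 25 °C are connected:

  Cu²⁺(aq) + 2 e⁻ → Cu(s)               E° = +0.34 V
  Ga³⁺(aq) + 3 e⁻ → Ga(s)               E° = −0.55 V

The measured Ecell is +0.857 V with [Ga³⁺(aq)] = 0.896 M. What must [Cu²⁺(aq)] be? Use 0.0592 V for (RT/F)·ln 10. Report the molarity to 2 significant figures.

With Cu²⁺/Cu at the cathode and Ga³⁺/Ga at the anode, E°cell = +0.34 − (−0.55) = +0.89 V (n = 6).
Rearranging E = E° − (0.0592/n)·log Q gives log Q = 6(+0.89 − (+0.857))/0.0592 = 3.345.
The balanced reaction is 3 Cu²⁺(aq) + 2 Ga(s) → 3 Cu(s) + 2 Ga³⁺(aq), so Q = [Ga³⁺(aq)]^2 / [Cu²⁺(aq)]^3.
Solving for the unknown gives log [Cu²⁺(aq)] = −1.147, so [Cu²⁺(aq)] ≈ 0.071 M.

0.071 M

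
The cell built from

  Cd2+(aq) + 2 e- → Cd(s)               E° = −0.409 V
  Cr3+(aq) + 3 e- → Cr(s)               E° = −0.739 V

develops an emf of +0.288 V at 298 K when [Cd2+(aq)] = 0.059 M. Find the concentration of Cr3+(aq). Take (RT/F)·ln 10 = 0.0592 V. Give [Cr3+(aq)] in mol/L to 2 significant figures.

With Cd²⁺/Cd at the cathode and Cr³⁺/Cr at the anode, E°cell = −0.409 − (−0.739) = +0.330 V (n = 6).
Since E = E° − (0.0592/n)·log Q, log Q = n(E° − E)/0.0592 = 4.257.
For 3 Cd2+(aq) + 2 Cr(s) → 3 Cd(s) + 2 Cr3+(aq), the reaction quotient is Q = [Cr3+(aq)]^2 / [Cd2+(aq)]^3.
Solving for the unknown gives log [Cr3+(aq)] = 0.285, so [Cr3+(aq)] ≈ 1.9 M.

1.9 M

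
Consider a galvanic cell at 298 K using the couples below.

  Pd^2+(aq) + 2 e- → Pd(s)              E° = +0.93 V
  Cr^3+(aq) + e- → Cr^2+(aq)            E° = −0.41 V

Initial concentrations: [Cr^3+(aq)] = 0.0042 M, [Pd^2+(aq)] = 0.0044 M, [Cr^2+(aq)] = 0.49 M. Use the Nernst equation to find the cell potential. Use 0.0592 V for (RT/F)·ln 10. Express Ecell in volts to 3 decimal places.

Pd²⁺/Pd is reduced (cathode, E° = +0.93 V) and Cr³⁺/Cr²⁺ is oxidized (anode).
E°cell = E°cat − E°an = +0.93 − (−0.41) = +1.34 V; n = 2.
The balanced reaction is Pd^2+(aq) + 2 Cr^2+(aq) → Pd(s) + 2 Cr^3+(aq), so Q = [Cr^3+(aq)]^2 / ([Pd^2+(aq)]·[Cr^2+(aq)]^2) = 0.0167 and log Q = −1.777.
By the Nernst equation, E = +1.34 − (0.0592/2)·(−1.777) = +1.393 V.

+1.393 V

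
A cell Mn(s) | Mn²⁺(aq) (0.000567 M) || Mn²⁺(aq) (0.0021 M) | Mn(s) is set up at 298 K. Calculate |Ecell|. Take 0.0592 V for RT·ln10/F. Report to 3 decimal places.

0.017 V

For a concentration cell E°cell = 0, since both electrodes use the same couple.
The compartment with the higher Mn²⁺(aq) concentration (0.0021 M) acts as the cathode; ions are reduced there and produced at the dilute (0.000567 M) anode.
With n = 2, Ecell = −(0.0592/2)·log([dilute]/[conc]) = −(0.0592/2)·log(0.000567/0.0021) = +0.017 V.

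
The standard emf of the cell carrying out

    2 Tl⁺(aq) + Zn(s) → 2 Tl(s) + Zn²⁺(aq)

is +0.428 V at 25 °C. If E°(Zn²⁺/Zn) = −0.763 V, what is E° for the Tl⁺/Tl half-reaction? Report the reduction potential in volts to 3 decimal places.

−0.335 V

In the reaction as written the Tl⁺/Tl couple is reduced (cathode) and Zn²⁺/Zn is oxidized (anode), so E°cell = E°(Tl⁺/Tl) − E°(Zn²⁺/Zn).
E°(Tl⁺/Tl) = E°cell + E°(anode) = +0.428 + (−0.763) = −0.335 V.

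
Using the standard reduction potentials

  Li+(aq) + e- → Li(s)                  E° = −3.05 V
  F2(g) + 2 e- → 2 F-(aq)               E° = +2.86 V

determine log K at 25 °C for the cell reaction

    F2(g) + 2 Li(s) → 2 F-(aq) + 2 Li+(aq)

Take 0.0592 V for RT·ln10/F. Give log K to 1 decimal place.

log K = 199.7

The F₂/F⁻ couple is reduced (cathode); E°cell = +2.86 − (−3.05) = +5.91 V with n = 2.
At equilibrium E = 0, so log K = nE°cell / 0.0592 = (2)(+5.91) / 0.0592 = 199.7.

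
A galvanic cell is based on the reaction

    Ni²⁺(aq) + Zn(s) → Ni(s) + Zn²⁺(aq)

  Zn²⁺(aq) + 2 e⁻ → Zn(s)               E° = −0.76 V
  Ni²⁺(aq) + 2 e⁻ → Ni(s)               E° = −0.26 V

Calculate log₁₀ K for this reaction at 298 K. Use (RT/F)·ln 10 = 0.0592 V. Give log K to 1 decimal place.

The Ni²⁺/Ni couple is reduced (cathode); E°cell = −0.26 − (−0.76) = +0.50 V with n = 2.
At equilibrium E = 0, so log K = nE°cell / 0.0592 = (2)(+0.50) / 0.0592 = 16.9.

log K = 16.9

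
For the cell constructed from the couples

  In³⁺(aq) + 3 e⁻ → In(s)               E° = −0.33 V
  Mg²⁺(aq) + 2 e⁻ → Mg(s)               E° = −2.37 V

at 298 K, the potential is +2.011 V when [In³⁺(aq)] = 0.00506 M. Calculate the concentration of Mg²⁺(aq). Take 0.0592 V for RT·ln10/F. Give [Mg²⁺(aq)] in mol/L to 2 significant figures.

0.28 M

In³⁺/In is the cathode (higher E°); E°cell = −0.33 − (−2.37) = +2.04 V with n = 6.
From the Nernst equation, log Q = n(E° − E)/0.0592 = 6·(+2.04 − (+2.011))/0.0592 = 2.939.
Balancing electrons gives 2 In³⁺(aq) + 3 Mg(s) → 2 In(s) + 3 Mg²⁺(aq); thus Q = [Mg²⁺(aq)]^3 / [In³⁺(aq)]^2.
Solving for the unknown gives log [Mg²⁺(aq)] = −0.551, so [Mg²⁺(aq)] ≈ 0.28 M.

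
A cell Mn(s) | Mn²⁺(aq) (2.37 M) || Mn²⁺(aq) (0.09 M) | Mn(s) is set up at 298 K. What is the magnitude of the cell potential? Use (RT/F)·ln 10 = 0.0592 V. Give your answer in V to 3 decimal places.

For a concentration cell E°cell = 0, since both electrodes use the same couple.
The compartment with the higher Mn²⁺(aq) concentration (2.37 M) acts as the cathode; ions are reduced there and produced at the dilute (0.09 M) anode.
With n = 2, Ecell = −(0.0592/2)·log([dilute]/[conc]) = −(0.0592/2)·log(0.09/2.37) = +0.042 V.

0.042 V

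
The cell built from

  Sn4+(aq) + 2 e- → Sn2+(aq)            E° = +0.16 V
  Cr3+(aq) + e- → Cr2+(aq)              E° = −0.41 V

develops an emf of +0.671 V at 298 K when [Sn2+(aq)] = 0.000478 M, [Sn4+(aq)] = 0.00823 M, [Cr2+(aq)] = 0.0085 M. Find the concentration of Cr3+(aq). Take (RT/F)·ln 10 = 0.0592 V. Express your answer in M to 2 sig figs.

Sn⁴⁺/Sn²⁺ is the cathode (higher E°); E°cell = +0.16 − (−0.41) = +0.57 V with n = 2.
Since E = E° − (0.0592/n)·log Q, log Q = n(E° − E)/0.0592 = −3.412.
The balanced reaction is Sn4+(aq) + 2 Cr2+(aq) → Sn2+(aq) + 2 Cr3+(aq), so Q = ([Sn2+(aq)]·[Cr3+(aq)]^2) / ([Sn4+(aq)]·[Cr2+(aq)]^2).
Solving for the unknown gives log [Cr3+(aq)] = −3.159, so [Cr3+(aq)] ≈ 0.00069 M.

0.00069 M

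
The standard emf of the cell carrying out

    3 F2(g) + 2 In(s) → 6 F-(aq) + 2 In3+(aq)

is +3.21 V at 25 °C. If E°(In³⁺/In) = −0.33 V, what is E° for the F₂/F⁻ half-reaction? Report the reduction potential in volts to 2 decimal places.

In the reaction as written the F₂/F⁻ couple is reduced (cathode) and In³⁺/In is oxidized (anode), so E°cell = E°(F₂/F⁻) − E°(In³⁺/In).
E°(F₂/F⁻) = E°cell + E°(anode) = +3.21 + (−0.33) = +2.88 V.

+2.88 V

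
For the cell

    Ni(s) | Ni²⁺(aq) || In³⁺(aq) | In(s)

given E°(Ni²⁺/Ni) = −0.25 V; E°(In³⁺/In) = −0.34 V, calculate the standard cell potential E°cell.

By convention the left-hand electrode in cell notation is the anode (oxidation) and the right-hand electrode is the cathode (reduction).
E°cell = E°(right) − E°(left) = −0.34 − (−0.25) = −0.09 V.
The negative sign shows that, as written, the cell would require an external voltage to drive the reaction.

−0.09 V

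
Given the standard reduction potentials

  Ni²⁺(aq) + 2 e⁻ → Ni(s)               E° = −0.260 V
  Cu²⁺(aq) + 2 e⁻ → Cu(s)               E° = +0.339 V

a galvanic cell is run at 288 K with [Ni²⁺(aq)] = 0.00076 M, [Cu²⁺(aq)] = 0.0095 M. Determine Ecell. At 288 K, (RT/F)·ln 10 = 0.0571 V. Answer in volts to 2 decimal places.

+0.63 V

Since E°(Cu²⁺/Cu) > E°(Ni²⁺/Ni), Cu²⁺/Cu serves as the cathode.
The standard potential is +0.339 − (−0.260) = +0.599 V and the balanced reaction transfers n = 2 electrons.
Balancing gives Cu²⁺(aq) + Ni(s) → Cu(s) + Ni²⁺(aq); hence Q = [Ni²⁺(aq)] / [Cu²⁺(aq)] = 0.08 (log Q = −1.097).
Applying E = E° − (RT ln10/nF)·log Q gives +0.599 − (0.0571/2)(−1.097) = +0.63 V.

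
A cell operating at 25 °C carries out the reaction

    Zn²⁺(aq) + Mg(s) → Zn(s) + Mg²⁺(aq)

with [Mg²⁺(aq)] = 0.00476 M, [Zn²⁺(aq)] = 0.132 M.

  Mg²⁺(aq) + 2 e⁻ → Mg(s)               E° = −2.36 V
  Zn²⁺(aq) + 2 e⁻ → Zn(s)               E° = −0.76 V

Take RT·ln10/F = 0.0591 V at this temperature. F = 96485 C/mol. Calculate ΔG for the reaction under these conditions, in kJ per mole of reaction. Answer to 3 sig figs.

−317 kJ/mol

E°cell = −0.76 − (−2.36) = +1.60 V; the balanced reaction transfers n = 2 electrons.
The reaction quotient is [Mg²⁺(aq)] / [Zn²⁺(aq)] = 0.0361; by Nernst, E = +1.60 − (0.0591/2)(−1.443) = +1.6426 V.
ΔG = −nFE = −(2)(96485)(+1.6426) J/mol = −317 kJ/mol.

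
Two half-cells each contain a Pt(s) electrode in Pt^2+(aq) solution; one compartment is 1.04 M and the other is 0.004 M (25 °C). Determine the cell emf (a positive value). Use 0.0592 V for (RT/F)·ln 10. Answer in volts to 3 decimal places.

For a concentration cell E°cell = 0, since both electrodes use the same couple.
The compartment with the higher Pt^2+(aq) concentration (1.04 M) acts as the cathode; ions are reduced there and produced at the dilute (0.004 M) anode.
With n = 2, Ecell = −(0.0592/2)·log([dilute]/[conc]) = −(0.0592/2)·log(0.004/1.04) = +0.071 V.

0.071 V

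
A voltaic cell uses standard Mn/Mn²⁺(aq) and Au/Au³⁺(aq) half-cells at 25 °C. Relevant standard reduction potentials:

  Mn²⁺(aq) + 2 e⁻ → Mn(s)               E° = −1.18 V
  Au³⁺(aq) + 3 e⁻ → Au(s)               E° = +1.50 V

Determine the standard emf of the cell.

Of the two couples in this cell, the one with the more positive reduction potential is reduced at the cathode: here that is Au³⁺/Au (+1.50 V); Mn²⁺/Mn (−1.18 V) is the anode.
E°cell = E°(cathode) − E°(anode) = +1.50 − (−1.18) = +2.68 V.

+2.68 V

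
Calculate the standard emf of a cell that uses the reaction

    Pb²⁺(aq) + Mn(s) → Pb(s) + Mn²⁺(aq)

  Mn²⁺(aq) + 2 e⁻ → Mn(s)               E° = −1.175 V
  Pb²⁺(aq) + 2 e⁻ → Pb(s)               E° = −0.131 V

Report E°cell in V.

+1.044 V

Pb²⁺(aq) gains electrons, so the Pb²⁺/Pb couple is the cathode; the Mn²⁺/Mn couple is the anode.
E°cell = E°(cathode) − E°(anode) = −0.131 − (−1.175) = +1.044 V.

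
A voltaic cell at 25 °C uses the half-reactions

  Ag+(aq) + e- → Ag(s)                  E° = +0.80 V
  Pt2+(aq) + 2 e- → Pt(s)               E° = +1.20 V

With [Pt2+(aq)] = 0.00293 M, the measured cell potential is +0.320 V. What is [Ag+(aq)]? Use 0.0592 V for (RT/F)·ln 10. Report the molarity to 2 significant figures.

1.2 M

With Pt²⁺/Pt at the cathode and Ag⁺/Ag at the anode, E°cell = +1.20 − (+0.80) = +0.40 V (n = 2).
From the Nernst equation, log Q = n(E° − E)/0.0592 = 2·(+0.40 − (+0.320))/0.0592 = 2.703.
The balanced reaction is Pt2+(aq) + 2 Ag(s) → Pt(s) + 2 Ag+(aq), so Q = [Ag+(aq)]^2 / [Pt2+(aq)].
Isolating [Ag+(aq)] in Q = 10^{2.703} yields log [Ag+(aq)] = 0.085, i.e. 1.2 M.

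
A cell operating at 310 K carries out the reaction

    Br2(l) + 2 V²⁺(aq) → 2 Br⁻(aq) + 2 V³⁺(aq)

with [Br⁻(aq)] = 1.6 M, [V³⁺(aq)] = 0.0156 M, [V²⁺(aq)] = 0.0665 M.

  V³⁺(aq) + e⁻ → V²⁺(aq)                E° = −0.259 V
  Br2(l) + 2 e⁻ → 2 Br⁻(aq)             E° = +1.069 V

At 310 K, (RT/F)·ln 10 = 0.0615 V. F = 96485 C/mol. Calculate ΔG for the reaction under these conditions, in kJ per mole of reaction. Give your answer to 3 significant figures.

The standard cell potential is +1.069 − (−0.259) = +1.328 V, with n = 2 electrons in the balanced equation.
The reaction quotient is ([Br⁻(aq)]^2·[V³⁺(aq)]^2) / [V²⁺(aq)]^2 = 0.141; by Nernst, E = +1.328 − (0.0615/2)(−0.851) = +1.3542 V.
Finally ΔG = −nFE = −(2)(96485 C/mol)(+1.3542 V) = −261 kJ/mol.

−261 kJ/mol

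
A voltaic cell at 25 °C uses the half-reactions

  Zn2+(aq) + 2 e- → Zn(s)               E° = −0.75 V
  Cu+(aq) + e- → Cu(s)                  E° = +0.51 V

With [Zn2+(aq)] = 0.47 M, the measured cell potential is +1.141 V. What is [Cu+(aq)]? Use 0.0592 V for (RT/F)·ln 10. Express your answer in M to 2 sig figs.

0.0067 M

Cu⁺/Cu is the cathode (higher E°); E°cell = +0.51 − (−0.75) = +1.26 V with n = 2.
From the Nernst equation, log Q = n(E° − E)/0.0592 = 2·(+1.26 − (+1.141))/0.0592 = 4.020.
The balanced reaction is 2 Cu+(aq) + Zn(s) → 2 Cu(s) + Zn2+(aq), so Q = [Zn2+(aq)] / [Cu+(aq)]^2.
Isolating [Cu+(aq)] in Q = 10^{4.020} yields log [Cu+(aq)] = −2.174, i.e. 0.0067 M.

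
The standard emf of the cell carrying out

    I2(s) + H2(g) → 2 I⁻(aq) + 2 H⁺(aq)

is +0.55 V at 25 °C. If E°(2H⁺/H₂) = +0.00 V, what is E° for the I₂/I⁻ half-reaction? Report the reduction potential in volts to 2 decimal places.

In the reaction as written the I₂/I⁻ couple is reduced (cathode) and 2H⁺/H₂ is oxidized (anode), so E°cell = E°(I₂/I⁻) − E°(2H⁺/H₂).
E°(I₂/I⁻) = E°cell + E°(anode) = +0.55 + (+0.00) = +0.55 V.

+0.55 V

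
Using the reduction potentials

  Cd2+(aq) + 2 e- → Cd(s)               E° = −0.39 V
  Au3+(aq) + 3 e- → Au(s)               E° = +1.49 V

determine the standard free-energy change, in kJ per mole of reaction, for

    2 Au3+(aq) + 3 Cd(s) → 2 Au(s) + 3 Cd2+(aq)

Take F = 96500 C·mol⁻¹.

In the reaction as written Au3+(aq) is reduced, so the Au³⁺/Au couple is the cathode and Cd²⁺/Cd is the anode.
E°cell = +1.49 − (−0.39) = +1.88 V; balancing electrons gives n = 6.
ΔG° = −nFE°cell = −(6)(96500)(+1.88) J/mol = −1089 kJ/mol.

−1089 kJ/mol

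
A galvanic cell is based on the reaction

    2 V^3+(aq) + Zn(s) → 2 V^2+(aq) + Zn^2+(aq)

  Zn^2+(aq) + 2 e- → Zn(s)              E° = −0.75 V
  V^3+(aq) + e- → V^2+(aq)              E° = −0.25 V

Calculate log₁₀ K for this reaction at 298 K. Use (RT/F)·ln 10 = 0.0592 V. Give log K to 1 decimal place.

log K = 16.9

The V³⁺/V²⁺ couple is reduced (cathode); E°cell = −0.25 − (−0.75) = +0.50 V with n = 2.
At equilibrium E = 0, so log K = nE°cell / 0.0592 = (2)(+0.50) / 0.0592 = 16.9.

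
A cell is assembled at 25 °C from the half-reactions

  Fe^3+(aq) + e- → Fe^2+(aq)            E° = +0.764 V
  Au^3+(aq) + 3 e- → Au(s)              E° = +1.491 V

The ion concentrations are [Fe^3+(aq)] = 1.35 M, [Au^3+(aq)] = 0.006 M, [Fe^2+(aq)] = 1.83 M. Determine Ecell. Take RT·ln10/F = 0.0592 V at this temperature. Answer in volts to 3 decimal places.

Since E°(Au³⁺/Au) > E°(Fe³⁺/Fe²⁺), Au³⁺/Au serves as the cathode.
E°cell = E°cat − E°an = +1.491 − (+0.764) = +0.727 V; n = 3.
Balancing gives Au^3+(aq) + 3 Fe^2+(aq) → Au(s) + 3 Fe^3+(aq); hence Q = [Fe^3+(aq)]^3 / ([Au^3+(aq)]·[Fe^2+(aq)]^3) = 66.9 (log Q = 1.825).
Applying E = E° − (RT ln10/nF)·log Q gives +0.727 − (0.0592/3)(1.825) = +0.691 V.

+0.691 V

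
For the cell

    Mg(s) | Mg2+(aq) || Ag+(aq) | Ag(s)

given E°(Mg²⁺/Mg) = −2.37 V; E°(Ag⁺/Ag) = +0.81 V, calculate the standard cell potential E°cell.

+3.18 V

By convention the left-hand electrode in cell notation is the anode (oxidation) and the right-hand electrode is the cathode (reduction).
E°cell = E°(right) − E°(left) = +0.81 − (−2.37) = +3.18 V.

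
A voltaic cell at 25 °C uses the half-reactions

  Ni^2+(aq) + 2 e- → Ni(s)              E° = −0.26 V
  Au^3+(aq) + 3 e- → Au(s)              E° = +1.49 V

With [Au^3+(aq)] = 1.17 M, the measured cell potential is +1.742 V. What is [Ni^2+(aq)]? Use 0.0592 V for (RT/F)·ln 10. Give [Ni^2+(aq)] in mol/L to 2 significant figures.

2.1 M

The Au³⁺/Au couple has the larger reduction potential, so it is the cathode: E°cell = +1.49 − (−0.26) = +1.75 V and n = 6.
Since E = E° − (0.0592/n)·log Q, log Q = n(E° − E)/0.0592 = 0.811.
Balancing electrons gives 2 Au^3+(aq) + 3 Ni(s) → 2 Au(s) + 3 Ni^2+(aq); thus Q = [Ni^2+(aq)]^3 / [Au^3+(aq)]^2.
Substituting the known concentrations and solving, log [Ni^2+(aq)] = 0.316 and [Ni^2+(aq)] = 2.1 M.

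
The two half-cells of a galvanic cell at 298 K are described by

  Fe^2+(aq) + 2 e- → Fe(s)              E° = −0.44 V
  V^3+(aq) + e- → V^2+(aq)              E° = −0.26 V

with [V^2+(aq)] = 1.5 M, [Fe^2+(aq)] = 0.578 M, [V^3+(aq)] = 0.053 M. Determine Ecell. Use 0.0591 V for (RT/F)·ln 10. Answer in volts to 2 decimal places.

+0.10 V

Since E°(V³⁺/V²⁺) > E°(Fe²⁺/Fe), V³⁺/V²⁺ serves as the cathode.
E°cell = −0.26 − (−0.44) = +0.18 V, with n = 2 electrons transferred.
The balanced reaction is 2 V^3+(aq) + Fe(s) → 2 V^2+(aq) + Fe^2+(aq), so Q = ([V^2+(aq)]^2·[Fe^2+(aq)]) / [V^3+(aq)]^2 = 463 and log Q = 2.666.
By the Nernst equation, E = +0.18 − (0.0591/2)·(2.666) = +0.10 V.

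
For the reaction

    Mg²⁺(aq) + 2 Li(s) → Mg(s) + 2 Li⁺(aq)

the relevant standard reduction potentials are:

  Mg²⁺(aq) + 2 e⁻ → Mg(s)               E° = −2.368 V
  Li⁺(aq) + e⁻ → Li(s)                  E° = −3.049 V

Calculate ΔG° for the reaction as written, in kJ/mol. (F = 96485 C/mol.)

−131 kJ/mol

In the reaction as written Mg²⁺(aq) is reduced, so the Mg²⁺/Mg couple is the cathode and Li⁺/Li is the anode.
E°cell = −2.368 − (−3.049) = +0.681 V; balancing electrons gives n = 2.
ΔG° = −nFE°cell = −(2)(96485)(+0.681) J/mol = −131 kJ/mol.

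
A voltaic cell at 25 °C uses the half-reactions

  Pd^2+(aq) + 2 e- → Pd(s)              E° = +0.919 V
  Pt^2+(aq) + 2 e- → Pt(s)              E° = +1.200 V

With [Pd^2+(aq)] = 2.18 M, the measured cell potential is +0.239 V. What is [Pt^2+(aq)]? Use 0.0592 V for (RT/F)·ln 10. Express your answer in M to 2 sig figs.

Pt²⁺/Pt is the cathode (higher E°); E°cell = +1.200 − (+0.919) = +0.281 V with n = 2.
Rearranging E = E° − (0.0592/n)·log Q gives log Q = 2(+0.281 − (+0.239))/0.0592 = 1.419.
Balancing electrons gives Pt^2+(aq) + Pd(s) → Pt(s) + Pd^2+(aq); thus Q = [Pd^2+(aq)] / [Pt^2+(aq)].
Isolating [Pt^2+(aq)] in Q = 10^{1.419} yields log [Pt^2+(aq)] = −1.081, i.e. 0.083 M.

0.083 M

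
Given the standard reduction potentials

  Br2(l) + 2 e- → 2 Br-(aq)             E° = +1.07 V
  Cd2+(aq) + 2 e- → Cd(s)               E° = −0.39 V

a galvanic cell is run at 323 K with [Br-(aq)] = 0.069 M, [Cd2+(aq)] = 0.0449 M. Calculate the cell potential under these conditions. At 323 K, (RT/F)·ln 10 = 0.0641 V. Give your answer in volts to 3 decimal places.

Since E°(Br₂/Br⁻) > E°(Cd²⁺/Cd), Br₂/Br⁻ serves as the cathode.
E°cell = E°cat − E°an = +1.07 − (−0.39) = +1.46 V; n = 2.
The balanced reaction is Br2(l) + Cd(s) → 2 Br-(aq) + Cd2+(aq), so Q = [Br-(aq)]^2·[Cd2+(aq)] = 0.000214 and log Q = −3.670.
E = E° − (0.0641/n)·log Q = +1.46 − (0.0641/2)(−3.670) = +1.578 V.

+1.578 V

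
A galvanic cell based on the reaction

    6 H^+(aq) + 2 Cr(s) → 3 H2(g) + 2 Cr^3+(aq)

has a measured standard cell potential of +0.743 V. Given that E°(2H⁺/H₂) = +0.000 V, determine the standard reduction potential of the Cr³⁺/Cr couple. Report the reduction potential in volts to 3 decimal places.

−0.743 V

In the reaction as written the 2H⁺/H₂ couple is reduced (cathode) and Cr³⁺/Cr is oxidized (anode), so E°cell = E°(2H⁺/H₂) − E°(Cr³⁺/Cr).
E°(Cr³⁺/Cr) = E°(cathode) − E°cell = +0.000 − (+0.743) = −0.743 V.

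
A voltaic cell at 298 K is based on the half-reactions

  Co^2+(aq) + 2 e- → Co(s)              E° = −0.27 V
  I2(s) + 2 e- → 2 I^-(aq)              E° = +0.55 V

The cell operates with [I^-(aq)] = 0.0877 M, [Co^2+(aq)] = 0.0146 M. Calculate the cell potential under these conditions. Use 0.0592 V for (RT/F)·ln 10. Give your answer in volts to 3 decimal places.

+0.937 V

The I₂/I⁻ couple has the more positive E°, so it is the cathode; Co²⁺/Co is the anode.
E°cell = +0.55 − (−0.27) = +0.82 V, with n = 2 electrons transferred.
For the overall reaction I2(s) + Co(s) → 2 I^-(aq) + Co^2+(aq), Q = [I^-(aq)]^2·[Co^2+(aq)] = 0.000112, giving log Q = −3.950.
Applying E = E° − (RT ln10/nF)·log Q gives +0.82 − (0.0592/2)(−3.950) = +0.937 V.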